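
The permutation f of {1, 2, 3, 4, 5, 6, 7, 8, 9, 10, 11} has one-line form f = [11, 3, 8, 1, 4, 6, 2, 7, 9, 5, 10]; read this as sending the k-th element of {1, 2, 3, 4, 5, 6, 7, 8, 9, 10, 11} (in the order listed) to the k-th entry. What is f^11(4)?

Tracing 4 → 1 → … returns to 4 after 5 steps, so 4 lies in a 5-cycle (1, 11, 10, 5, 4).
Powers repeat with period 5 on this cycle, and 11 mod 5 = 1, so f^11(4) = f^1(4).
Advancing 1 step from 4: 4 → 1.

1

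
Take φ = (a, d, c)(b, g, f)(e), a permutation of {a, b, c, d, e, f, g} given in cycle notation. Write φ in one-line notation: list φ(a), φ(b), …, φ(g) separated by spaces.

Each element maps to the next entry in its cycle (wrapping to the front): a→d, b→g, c→a, d→c, e→e, f→b, g→f.
Listing these in domain order gives d g a c e b f.

d g a c e b f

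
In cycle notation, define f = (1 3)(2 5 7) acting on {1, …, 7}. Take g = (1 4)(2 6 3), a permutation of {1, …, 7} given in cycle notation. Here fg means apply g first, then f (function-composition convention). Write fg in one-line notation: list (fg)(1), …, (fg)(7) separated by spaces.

(fg)(x) = f(g(x)). Computing each image: f(g(1)) = f(4) = 4, f(g(2)) = f(6) = 6, f(g(3)) = f(2) = 5, f(g(4)) = f(1) = 3, f(g(5)) = f(5) = 7, f(g(6)) = f(3) = 1, f(g(7)) = f(7) = 2.
Hence fg = [4 6 5 3 7 1 2].

4 6 5 3 7 1 2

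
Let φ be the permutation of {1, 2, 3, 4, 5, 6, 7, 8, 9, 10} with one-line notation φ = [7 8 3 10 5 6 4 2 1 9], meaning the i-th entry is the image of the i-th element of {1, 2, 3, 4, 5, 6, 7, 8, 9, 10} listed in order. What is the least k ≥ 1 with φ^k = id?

10

Writing φ as disjoint cycles, the cycle lengths are 5, 2, 1, 1, 1.
The order is lcm(5, 2) = 10.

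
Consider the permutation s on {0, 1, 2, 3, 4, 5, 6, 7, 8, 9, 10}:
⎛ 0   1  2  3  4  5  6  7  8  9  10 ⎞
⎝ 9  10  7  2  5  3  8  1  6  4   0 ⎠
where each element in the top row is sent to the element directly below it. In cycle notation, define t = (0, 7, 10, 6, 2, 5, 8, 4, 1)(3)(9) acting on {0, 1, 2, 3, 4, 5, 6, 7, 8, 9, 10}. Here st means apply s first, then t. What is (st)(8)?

First apply s: s(8) = 6, then t(6) = 2. Thus (st)(8) = 2.

2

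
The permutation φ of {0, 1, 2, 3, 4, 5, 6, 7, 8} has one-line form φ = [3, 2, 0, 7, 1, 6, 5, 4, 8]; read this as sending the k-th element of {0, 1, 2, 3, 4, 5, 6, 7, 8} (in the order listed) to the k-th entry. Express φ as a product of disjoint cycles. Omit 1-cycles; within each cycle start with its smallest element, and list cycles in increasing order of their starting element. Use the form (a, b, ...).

From 0: 0 → 3 → 7 → 4 → 1 → 2 → 0, closing the cycle (0, 3, 7, 4, 1, 2).
Continuing from each remaining unvisited element yields (0, 3, 7, 4, 1, 2)(5, 6).

(0, 3, 7, 4, 1, 2)(5, 6)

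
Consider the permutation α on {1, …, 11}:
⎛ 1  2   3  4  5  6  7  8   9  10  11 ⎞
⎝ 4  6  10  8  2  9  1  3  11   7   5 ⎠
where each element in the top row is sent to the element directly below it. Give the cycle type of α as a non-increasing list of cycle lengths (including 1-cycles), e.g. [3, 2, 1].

The disjoint cycles are (1, 4, 8, 3, 10, 7)(2, 6, 9, 11, 5), with lengths 6, 5 in non-increasing order.

[6, 5]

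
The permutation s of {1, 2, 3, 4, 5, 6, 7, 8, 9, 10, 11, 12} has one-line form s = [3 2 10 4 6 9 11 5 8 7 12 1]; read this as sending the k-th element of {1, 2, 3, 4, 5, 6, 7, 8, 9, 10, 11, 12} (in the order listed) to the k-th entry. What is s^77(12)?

Tracing 12 → 1 → … returns to 12 after 6 steps, so 12 lies in a 6-cycle (1, 3, 10, 7, 11, 12).
On a 6-cycle, s^6 is the identity, so s^77 = s^5 there (77 ≡ 5 mod 6).
Stepping 5 places around the cycle: 12 → 1 → 3 → 10 → 7 → 11.

11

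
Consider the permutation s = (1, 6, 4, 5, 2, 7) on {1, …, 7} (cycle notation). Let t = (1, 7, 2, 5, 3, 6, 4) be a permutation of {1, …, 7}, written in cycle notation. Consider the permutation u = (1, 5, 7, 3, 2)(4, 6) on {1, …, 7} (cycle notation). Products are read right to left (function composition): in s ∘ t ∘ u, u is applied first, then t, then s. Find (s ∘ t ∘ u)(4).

(s ∘ t ∘ u)(4) = s(t(u(4))). u(4) = 6, then t(6) = 4, then s(4) = 5, so the result is 5.

5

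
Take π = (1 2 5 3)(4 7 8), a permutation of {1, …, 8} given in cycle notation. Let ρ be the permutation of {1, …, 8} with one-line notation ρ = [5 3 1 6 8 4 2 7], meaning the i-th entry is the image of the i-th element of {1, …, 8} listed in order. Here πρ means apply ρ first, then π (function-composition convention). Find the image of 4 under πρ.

6

First apply ρ: ρ(4) = 6, then π(6) = 6. Thus (πρ)(4) = 6.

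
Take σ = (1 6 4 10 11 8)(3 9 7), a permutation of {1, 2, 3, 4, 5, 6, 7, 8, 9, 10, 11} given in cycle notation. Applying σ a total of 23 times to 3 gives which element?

7

3 lies in the 3-cycle (3 9 7).
Powers repeat with period 3 on this cycle, and 23 mod 3 = 2, so σ^23(3) = σ^2(3).
Advancing 2 steps from 3: 3 → 9 → 7.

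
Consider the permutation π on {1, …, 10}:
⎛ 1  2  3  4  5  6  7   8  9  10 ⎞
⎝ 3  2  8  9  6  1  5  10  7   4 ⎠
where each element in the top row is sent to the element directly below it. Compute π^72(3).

Tracing 3 → 8 → … returns to 3 after 9 steps, so 3 lies in a 9-cycle (1 3 8 10 4 9 7 5 6).
Since the cycle has length 9, π^72 acts on it the same as π^0 (72 mod 9 = 0).
So π^72(3) = 3.

3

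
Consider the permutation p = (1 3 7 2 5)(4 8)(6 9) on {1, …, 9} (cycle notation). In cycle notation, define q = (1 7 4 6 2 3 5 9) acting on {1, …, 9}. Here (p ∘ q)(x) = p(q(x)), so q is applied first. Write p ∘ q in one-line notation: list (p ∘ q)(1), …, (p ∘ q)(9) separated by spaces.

2 7 1 9 6 5 8 4 3

(p ∘ q)(x) = p(q(x)). Computing each image: p(q(1)) = p(7) = 2, p(q(2)) = p(3) = 7, p(q(3)) = p(5) = 1, p(q(4)) = p(6) = 9, p(q(5)) = p(9) = 6, p(q(6)) = p(2) = 5, p(q(7)) = p(4) = 8, p(q(8)) = p(8) = 4, p(q(9)) = p(1) = 3.
Hence p ∘ q = [2 7 1 9 6 5 8 4 3].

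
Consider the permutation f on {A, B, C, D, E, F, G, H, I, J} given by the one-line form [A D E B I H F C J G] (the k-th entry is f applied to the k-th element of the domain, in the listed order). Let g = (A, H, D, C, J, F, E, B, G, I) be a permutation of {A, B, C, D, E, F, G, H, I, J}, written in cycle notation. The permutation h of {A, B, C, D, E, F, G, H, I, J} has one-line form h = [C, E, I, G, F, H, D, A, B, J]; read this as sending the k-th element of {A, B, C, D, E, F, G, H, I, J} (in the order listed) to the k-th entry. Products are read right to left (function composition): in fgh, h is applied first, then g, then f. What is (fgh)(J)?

Chase J: h(J) = J; g(J) = F; f(F) = H. Hence (fgh)(J) = H.

H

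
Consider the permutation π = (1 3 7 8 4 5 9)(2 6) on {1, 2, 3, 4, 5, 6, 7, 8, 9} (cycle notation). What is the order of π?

The disjoint cycles have lengths 7, 2.
The order of π is the least common multiple of its cycle lengths: lcm(7, 2) = 14.

14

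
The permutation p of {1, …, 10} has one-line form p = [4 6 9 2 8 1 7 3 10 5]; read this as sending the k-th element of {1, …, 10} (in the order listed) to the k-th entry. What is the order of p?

The disjoint-cycle form of p has cycle lengths 5, 4, 1.
Since disjoint cycles commute, ord(p) = lcm(5, 4) = 20.

20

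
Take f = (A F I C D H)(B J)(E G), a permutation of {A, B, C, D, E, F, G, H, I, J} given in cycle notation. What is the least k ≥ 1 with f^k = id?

The cycle type of f is (6, 2, 2).
The order of f is the least common multiple of its cycle lengths: lcm(6, 2, 2) = 6.

6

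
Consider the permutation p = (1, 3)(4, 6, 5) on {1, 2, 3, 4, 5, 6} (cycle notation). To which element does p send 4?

6

Within (4, 6, 5), 4 ↦ 6.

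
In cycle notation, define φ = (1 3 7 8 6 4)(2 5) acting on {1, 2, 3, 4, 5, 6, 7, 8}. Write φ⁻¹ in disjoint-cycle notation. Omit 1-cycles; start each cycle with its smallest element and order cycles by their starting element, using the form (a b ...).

Inverting a permutation written in cycle notation just reverses the order within every cycle.
Reversing each cycle of φ and rotating so the smallest element leads gives (1 4 6 8 7 3)(2 5).

(1 4 6 8 7 3)(2 5)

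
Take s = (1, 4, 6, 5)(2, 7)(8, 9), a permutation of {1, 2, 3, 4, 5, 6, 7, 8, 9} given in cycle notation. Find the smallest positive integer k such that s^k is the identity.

4

The disjoint cycles have lengths 4, 2, 2, 1.
The order of s is the least common multiple of its cycle lengths: lcm(4, 2, 2) = 4.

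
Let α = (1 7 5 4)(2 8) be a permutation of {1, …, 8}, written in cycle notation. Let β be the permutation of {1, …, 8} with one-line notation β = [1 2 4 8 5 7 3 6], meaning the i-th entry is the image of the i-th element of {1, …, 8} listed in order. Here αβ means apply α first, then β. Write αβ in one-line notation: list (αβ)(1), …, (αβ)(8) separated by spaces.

(αβ)(x) = β(α(x)). Computing each image: β(α(1)) = β(7) = 3, β(α(2)) = β(8) = 6, β(α(3)) = β(3) = 4, β(α(4)) = β(1) = 1, β(α(5)) = β(4) = 8, β(α(6)) = β(6) = 7, β(α(7)) = β(5) = 5, β(α(8)) = β(2) = 2.
Hence αβ = [3 6 4 1 8 7 5 2].

3 6 4 1 8 7 5 2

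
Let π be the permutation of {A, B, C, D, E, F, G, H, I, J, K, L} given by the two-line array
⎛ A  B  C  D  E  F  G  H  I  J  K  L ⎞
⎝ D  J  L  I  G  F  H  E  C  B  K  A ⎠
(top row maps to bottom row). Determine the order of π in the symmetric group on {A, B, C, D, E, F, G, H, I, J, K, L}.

30

The disjoint-cycle form of π has cycle lengths 5, 3, 2, 1, 1.
The order of π is the least common multiple of its cycle lengths: lcm(5, 3, 2) = 30.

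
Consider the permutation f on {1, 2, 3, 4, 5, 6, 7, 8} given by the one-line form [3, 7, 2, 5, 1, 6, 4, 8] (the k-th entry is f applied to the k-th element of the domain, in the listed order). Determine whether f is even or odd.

odd

In disjoint-cycle form the cycle lengths are 6, 1, 1.
A cycle is odd iff its length is even; f has 1 even-length cycle, so sgn(f) = (−1)^1 and f is odd.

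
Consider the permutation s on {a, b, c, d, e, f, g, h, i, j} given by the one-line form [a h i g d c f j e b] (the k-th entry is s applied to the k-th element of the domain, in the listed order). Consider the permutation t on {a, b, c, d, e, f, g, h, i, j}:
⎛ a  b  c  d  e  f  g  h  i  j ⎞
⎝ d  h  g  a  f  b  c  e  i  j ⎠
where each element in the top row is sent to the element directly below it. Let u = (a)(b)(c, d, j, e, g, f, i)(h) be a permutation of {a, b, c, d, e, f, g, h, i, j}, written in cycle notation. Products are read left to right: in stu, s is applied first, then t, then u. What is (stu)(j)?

Apply the permutations in order: s(j) = b, then t(b) = h, then u(h) = h. So (stu)(j) = h.

h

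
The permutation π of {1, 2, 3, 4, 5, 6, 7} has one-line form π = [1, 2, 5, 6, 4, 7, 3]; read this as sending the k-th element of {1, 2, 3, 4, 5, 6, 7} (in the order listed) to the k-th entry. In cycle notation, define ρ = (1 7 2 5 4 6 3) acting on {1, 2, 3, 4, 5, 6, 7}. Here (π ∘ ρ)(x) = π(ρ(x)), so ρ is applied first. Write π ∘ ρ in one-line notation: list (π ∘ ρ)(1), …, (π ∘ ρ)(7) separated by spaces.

(π ∘ ρ)(x) = π(ρ(x)). Computing each image: π(ρ(1)) = π(7) = 3, π(ρ(2)) = π(5) = 4, π(ρ(3)) = π(1) = 1, π(ρ(4)) = π(6) = 7, π(ρ(5)) = π(4) = 6, π(ρ(6)) = π(3) = 5, π(ρ(7)) = π(2) = 2.
Hence π ∘ ρ = [3 4 1 7 6 5 2].

3 4 1 7 6 5 2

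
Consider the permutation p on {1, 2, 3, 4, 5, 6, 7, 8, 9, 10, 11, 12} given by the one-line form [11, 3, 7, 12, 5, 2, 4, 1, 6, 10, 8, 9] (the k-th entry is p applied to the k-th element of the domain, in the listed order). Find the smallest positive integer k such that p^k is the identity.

Writing p as disjoint cycles, the cycle lengths are 7, 3, 1, 1.
Since disjoint cycles commute, ord(p) = lcm(7, 3) = 21.

21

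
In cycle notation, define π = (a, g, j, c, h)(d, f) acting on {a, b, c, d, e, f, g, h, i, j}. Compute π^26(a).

a lies in the 5-cycle (a, g, j, c, h).
Since the cycle has length 5, π^26 acts on it the same as π^1 (26 mod 5 = 1).
Stepping 1 place around the cycle: a → g.

g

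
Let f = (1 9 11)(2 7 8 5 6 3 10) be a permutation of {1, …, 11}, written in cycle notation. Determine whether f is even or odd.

even

The cycle lengths are 7, 3, 1.
A cycle is odd iff its length is even; f has 0 even-length cycles, so sgn(f) = (−1)^0 and f is even.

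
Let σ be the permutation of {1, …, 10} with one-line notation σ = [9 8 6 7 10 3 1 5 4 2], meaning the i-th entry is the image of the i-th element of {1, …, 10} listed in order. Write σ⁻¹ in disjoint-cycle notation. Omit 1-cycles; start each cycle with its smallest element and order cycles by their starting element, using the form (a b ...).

(1 7 4 9)(2 10 5 8)(3 6)

The cycle decomposition of σ is (1 9 4 7)(2 8 5 10)(3 6).
The inverse reverses every cycle; in canonical form, σ⁻¹ = (1 7 4 9)(2 10 5 8)(3 6).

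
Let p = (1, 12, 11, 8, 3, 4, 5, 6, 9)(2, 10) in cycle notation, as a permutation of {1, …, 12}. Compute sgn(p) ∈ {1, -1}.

-1

The cycle lengths are 9, 2, 1.
A cycle is odd iff its length is even; p has 1 even-length cycle, so sgn(p) = (−1)^1 and p is odd.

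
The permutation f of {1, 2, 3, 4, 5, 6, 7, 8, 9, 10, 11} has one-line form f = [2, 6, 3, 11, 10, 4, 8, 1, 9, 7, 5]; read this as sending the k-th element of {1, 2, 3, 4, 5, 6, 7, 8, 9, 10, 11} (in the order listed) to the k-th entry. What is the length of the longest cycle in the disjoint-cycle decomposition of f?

Decomposing into disjoint cycles gives (1 2 6 4 11 5 10 7 8); the longest has length 9.

9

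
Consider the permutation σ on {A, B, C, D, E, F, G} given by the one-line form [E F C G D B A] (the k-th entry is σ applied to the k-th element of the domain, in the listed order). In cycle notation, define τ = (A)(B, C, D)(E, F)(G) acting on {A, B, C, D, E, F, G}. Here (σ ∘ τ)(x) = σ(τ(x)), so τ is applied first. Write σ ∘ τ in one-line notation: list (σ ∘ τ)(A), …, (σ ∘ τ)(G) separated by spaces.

Chase each element through τ then σ: A → A → E; B → C → C; C → D → G; D → B → F; E → F → B; F → E → D; G → G → A.
So σ ∘ τ in one-line form is E C G F B D A.

E C G F B D A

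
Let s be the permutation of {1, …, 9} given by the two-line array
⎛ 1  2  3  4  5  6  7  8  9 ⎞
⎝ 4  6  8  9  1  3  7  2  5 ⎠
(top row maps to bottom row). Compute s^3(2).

8

Tracing 2 → 6 → … returns to 2 after 4 steps, so 2 lies in a 4-cycle (2 6 3 8).
Advancing 3 steps from 2: 2 → 6 → 3 → 8.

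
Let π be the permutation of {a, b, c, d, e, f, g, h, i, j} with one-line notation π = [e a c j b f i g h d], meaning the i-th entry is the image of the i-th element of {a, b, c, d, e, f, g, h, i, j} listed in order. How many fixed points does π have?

The fixed points (elements with π(x) = x) are {c, f}, so there are 2.

2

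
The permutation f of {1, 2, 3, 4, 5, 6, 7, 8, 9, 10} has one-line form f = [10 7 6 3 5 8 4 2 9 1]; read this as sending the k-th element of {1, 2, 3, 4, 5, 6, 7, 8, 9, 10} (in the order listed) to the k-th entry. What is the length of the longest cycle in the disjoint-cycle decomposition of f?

Decomposing into disjoint cycles gives (1 10)(2 7 4 3 6 8); the longest has length 6.

6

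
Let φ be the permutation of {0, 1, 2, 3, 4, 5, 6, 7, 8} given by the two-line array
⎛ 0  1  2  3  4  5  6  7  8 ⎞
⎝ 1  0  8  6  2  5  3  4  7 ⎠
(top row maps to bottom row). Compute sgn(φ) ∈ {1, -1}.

In disjoint-cycle form the cycle lengths are 4, 2, 2, 1.
A cycle is odd iff its length is even; φ has 3 even-length cycles, so sgn(φ) = (−1)^3 and φ is odd.

-1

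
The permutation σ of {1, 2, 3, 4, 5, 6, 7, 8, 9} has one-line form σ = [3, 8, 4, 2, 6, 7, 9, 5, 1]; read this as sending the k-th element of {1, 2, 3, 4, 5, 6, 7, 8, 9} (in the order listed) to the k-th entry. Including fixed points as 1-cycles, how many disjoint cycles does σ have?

The cycle decomposition is (1 3 4 2 8 5 6 7 9), which has 1 cycle (counting 1-cycles).

1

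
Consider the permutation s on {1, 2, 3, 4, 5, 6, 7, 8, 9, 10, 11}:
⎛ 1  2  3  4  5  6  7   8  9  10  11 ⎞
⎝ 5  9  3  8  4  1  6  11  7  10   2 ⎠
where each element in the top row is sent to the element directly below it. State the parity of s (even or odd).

In disjoint-cycle form the cycle lengths are 9, 1, 1.
A cycle is odd iff its length is even; s has 0 even-length cycles, so sgn(s) = (−1)^0 and s is even.

even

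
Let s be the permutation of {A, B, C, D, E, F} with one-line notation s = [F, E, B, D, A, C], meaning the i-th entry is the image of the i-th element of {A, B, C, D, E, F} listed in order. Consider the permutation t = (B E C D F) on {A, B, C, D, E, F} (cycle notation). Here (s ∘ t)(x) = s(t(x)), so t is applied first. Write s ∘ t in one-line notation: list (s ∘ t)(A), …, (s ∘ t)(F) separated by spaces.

(s ∘ t)(x) = s(t(x)). Computing each image: s(t(A)) = s(A) = F, s(t(B)) = s(E) = A, s(t(C)) = s(D) = D, s(t(D)) = s(F) = C, s(t(E)) = s(C) = B, s(t(F)) = s(B) = E.
Hence s ∘ t = [F A D C B E].

F A D C B E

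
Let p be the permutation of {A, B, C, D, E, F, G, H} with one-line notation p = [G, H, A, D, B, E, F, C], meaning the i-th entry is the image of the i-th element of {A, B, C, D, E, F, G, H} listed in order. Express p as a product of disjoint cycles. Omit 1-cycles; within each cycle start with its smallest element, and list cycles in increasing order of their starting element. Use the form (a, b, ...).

(A, G, F, E, B, H, C)

From A: A → G → F → E → B → H → C → A, closing the cycle (A, G, F, E, B, H, C).
Repeating from the next unused element and collecting all non-trivial cycles gives (A, G, F, E, B, H, C).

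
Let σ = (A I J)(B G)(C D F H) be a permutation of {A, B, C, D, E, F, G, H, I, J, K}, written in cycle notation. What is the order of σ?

12

The disjoint cycles have lengths 4, 3, 2, 1, 1.
The order of σ is the least common multiple of its cycle lengths: lcm(4, 3, 2) = 12.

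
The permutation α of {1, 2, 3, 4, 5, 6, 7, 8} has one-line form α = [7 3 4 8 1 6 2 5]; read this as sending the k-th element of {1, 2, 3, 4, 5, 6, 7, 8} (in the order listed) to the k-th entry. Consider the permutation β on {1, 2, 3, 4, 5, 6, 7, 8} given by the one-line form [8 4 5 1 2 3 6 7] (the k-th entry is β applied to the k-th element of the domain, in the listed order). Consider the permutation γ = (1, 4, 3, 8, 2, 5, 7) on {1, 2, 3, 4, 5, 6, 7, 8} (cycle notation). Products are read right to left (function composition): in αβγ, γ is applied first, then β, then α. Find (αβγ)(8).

Apply the permutations in order: γ(8) = 2, then β(2) = 4, then α(4) = 8. So (αβγ)(8) = 8.

8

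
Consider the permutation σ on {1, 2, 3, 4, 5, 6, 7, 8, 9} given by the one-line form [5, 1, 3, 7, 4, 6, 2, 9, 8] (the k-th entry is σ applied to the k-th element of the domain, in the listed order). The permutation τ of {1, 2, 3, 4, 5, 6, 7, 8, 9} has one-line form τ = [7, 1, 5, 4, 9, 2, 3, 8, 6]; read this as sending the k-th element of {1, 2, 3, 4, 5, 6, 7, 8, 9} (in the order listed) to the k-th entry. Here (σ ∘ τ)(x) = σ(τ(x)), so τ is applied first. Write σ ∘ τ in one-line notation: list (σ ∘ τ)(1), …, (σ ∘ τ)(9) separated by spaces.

2 5 4 7 8 1 3 9 6

Chase each element through τ then σ: 1 → 7 → 2; 2 → 1 → 5; 3 → 5 → 4; 4 → 4 → 7; 5 → 9 → 8; 6 → 2 → 1; 7 → 3 → 3; 8 → 8 → 9; 9 → 6 → 6.
Collecting the images, σ ∘ τ = [2 5 4 7 8 1 3 9 6].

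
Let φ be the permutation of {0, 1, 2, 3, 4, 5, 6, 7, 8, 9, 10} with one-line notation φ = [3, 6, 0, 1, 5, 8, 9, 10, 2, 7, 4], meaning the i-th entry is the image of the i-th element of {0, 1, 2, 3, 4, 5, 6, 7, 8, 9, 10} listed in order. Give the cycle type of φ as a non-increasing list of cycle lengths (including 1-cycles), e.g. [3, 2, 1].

The disjoint cycles are (0 3 1 6 9 7 10 4 5 8 2), with lengths 11 in non-increasing order.

[11]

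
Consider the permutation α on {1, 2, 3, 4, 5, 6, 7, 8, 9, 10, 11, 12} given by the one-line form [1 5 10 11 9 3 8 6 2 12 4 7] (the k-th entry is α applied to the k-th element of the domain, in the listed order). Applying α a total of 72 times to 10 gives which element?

10

Tracing 10 → 12 → … returns to 10 after 6 steps, so 10 lies in a 6-cycle (3 10 12 7 8 6).
Powers repeat with period 6 on this cycle, and 72 mod 6 = 0, so α^72(10) = α^0(10).
So α^72(10) = 10.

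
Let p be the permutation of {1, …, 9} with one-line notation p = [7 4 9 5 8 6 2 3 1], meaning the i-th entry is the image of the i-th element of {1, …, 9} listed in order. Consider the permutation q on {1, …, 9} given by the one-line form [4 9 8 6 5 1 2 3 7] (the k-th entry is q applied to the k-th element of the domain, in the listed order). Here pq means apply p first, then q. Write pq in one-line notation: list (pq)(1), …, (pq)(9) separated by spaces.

2 6 7 5 3 1 9 8 4

(pq)(x) = q(p(x)). Computing each image: q(p(1)) = q(7) = 2, q(p(2)) = q(4) = 6, q(p(3)) = q(9) = 7, q(p(4)) = q(5) = 5, q(p(5)) = q(8) = 3, q(p(6)) = q(6) = 1, q(p(7)) = q(2) = 9, q(p(8)) = q(3) = 8, q(p(9)) = q(1) = 4.
Hence pq = [2 6 7 5 3 1 9 8 4].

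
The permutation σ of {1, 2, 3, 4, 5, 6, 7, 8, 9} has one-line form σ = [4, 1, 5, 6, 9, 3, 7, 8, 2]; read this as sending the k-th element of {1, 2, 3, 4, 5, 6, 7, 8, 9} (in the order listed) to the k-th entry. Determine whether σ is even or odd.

In disjoint-cycle form the cycle lengths are 7, 1, 1.
A cycle of length ℓ contributes ℓ−1 transpositions, so σ is a product of 6 transpositions — even.

even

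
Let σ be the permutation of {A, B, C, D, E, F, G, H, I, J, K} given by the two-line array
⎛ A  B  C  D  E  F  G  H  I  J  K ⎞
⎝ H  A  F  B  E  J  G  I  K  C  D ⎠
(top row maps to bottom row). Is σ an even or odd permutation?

odd

In disjoint-cycle form the cycle lengths are 6, 3, 1, 1.
A cycle of length ℓ contributes ℓ−1 transpositions, so σ is a product of 5 + 2 = 7 transpositions — odd.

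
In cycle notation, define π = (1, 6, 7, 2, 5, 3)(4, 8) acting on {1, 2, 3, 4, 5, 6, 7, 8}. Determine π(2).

2 appears in (1, 6, 7, 2, 5, 3); the next entry (wrapping around) is 5.

5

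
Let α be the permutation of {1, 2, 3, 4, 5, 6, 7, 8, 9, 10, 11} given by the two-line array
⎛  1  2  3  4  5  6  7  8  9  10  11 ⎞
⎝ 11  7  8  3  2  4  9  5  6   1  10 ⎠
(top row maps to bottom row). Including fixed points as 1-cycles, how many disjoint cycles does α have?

2

The cycle decomposition is (1, 11, 10)(2, 7, 9, 6, 4, 3, 8, 5), which has 2 cycles (counting 1-cycles).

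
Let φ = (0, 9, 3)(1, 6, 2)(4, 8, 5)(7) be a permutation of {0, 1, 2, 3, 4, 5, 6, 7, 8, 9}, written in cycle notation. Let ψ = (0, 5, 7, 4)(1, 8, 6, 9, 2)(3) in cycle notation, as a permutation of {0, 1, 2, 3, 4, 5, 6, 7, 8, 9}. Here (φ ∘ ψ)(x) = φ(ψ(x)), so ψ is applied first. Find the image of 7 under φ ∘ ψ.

ψ(7) = 4, then φ(4) = 8; composing gives (φ ∘ ψ)(7) = 8.

8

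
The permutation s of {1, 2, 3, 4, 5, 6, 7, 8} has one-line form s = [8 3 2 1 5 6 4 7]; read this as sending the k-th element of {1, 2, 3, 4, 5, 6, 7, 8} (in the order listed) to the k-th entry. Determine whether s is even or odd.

even

In disjoint-cycle form the cycle lengths are 4, 2, 1, 1.
A cycle is odd iff its length is even; s has 2 even-length cycles, so sgn(s) = (−1)^2 and s is even.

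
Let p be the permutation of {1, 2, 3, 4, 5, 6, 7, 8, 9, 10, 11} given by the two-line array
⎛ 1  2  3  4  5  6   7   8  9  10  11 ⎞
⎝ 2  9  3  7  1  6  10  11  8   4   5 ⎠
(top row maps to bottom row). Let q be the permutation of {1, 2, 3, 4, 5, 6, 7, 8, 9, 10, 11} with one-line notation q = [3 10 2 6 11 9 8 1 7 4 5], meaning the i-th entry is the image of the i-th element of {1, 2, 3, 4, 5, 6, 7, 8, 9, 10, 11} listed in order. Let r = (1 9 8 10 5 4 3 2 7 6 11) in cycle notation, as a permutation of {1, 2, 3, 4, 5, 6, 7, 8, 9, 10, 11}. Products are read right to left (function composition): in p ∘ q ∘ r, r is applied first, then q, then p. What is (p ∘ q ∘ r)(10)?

5

Apply the permutations in order: r(10) = 5, then q(5) = 11, then p(11) = 5. So (p ∘ q ∘ r)(10) = 5.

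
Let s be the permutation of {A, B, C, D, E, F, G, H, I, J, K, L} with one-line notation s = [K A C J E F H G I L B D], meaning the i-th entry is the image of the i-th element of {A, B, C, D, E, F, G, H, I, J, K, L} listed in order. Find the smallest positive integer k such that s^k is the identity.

The disjoint-cycle form of s has cycle lengths 3, 3, 2, 1, 1, 1, 1.
Since disjoint cycles commute, ord(s) = lcm(3, 3, 2) = 6.

6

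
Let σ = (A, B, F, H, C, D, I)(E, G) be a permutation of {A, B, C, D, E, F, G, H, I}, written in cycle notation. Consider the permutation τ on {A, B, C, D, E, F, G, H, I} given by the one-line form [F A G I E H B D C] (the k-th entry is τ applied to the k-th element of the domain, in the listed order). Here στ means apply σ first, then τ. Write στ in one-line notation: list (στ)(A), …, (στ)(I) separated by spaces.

Chase each element through σ then τ: A → B → A; B → F → H; C → D → I; D → I → C; E → G → B; F → H → D; G → E → E; H → C → G; I → A → F.
Collecting the images, στ = [A H I C B D E G F].

A H I C B D E G F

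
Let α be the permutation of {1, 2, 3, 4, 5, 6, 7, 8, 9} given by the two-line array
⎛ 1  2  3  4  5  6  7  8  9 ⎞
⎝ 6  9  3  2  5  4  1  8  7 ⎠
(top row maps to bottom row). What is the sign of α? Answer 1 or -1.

-1

In disjoint-cycle form the cycle lengths are 6, 1, 1, 1.
A cycle is odd iff its length is even; α has 1 even-length cycle, so sgn(α) = (−1)^1 and α is odd.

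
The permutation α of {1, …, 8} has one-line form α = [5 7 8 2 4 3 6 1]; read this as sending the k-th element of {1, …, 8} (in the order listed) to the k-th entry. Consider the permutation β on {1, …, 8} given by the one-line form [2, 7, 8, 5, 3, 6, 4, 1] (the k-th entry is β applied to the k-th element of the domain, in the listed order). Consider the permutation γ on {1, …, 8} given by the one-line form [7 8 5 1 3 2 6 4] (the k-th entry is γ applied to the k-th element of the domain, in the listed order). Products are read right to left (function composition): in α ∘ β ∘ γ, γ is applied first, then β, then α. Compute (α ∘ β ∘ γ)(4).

Chase 4: γ(4) = 1; β(1) = 2; α(2) = 7. Hence (α ∘ β ∘ γ)(4) = 7.

7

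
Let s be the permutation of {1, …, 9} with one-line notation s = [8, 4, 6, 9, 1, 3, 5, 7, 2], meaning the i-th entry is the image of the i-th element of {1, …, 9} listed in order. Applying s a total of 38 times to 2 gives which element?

Tracing 2 → 4 → … returns to 2 after 3 steps, so 2 lies in a 3-cycle (2 4 9).
On a 3-cycle, s^3 is the identity, so s^38 = s^2 there (38 ≡ 2 mod 3).
Stepping 2 places around the cycle: 2 → 4 → 9.

9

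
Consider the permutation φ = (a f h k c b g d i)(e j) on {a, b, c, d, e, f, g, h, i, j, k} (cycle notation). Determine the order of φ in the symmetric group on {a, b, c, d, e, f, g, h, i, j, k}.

The cycle type of φ is (9, 2).
Since disjoint cycles commute, ord(φ) = lcm(9, 2) = 18.

18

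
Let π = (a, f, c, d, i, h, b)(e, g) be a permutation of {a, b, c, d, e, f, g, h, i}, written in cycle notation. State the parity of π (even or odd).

The cycle lengths are 7, 2.
A cycle of length ℓ contributes ℓ−1 transpositions, so π is a product of 6 + 1 = 7 transpositions — odd.

odd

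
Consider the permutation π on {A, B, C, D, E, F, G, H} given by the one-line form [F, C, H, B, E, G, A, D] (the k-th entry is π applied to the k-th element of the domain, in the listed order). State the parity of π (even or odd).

odd

In disjoint-cycle form the cycle lengths are 4, 3, 1.
A cycle of length ℓ contributes ℓ−1 transpositions, so π is a product of 3 + 2 = 5 transpositions — odd.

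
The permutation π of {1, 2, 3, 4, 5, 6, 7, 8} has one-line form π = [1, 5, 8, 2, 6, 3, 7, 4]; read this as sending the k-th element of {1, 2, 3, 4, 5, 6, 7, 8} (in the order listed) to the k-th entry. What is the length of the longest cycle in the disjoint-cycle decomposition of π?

6

Decomposing into disjoint cycles gives (2, 5, 6, 3, 8, 4); the longest has length 6.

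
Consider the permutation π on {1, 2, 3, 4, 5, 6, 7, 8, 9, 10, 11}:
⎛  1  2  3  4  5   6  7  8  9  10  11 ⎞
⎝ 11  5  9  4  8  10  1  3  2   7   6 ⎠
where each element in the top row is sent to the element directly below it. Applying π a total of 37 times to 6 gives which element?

7

Tracing 6 → 10 → … returns to 6 after 5 steps, so 6 lies in a 5-cycle (1 11 6 10 7).
Powers repeat with period 5 on this cycle, and 37 mod 5 = 2, so π^37(6) = π^2(6).
Stepping 2 places around the cycle: 6 → 10 → 7.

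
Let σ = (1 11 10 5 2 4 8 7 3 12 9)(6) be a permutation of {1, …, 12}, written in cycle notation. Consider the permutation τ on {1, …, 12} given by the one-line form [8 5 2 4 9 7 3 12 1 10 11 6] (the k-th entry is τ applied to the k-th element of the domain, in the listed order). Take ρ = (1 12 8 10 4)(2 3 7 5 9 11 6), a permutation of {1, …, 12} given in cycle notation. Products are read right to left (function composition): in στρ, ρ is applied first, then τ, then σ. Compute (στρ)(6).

2

(στρ)(6) = σ(τ(ρ(6))). ρ(6) = 2, then τ(2) = 5, then σ(5) = 2, so the result is 2.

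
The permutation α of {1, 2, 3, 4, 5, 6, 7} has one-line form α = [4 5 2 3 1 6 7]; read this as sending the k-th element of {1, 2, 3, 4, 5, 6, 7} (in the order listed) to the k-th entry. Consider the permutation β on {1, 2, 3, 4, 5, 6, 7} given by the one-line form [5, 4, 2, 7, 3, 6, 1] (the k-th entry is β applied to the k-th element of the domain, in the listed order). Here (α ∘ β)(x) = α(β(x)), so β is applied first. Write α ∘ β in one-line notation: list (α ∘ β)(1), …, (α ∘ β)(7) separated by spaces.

Chase each element through β then α: 1 → 5 → 1; 2 → 4 → 3; 3 → 2 → 5; 4 → 7 → 7; 5 → 3 → 2; 6 → 6 → 6; 7 → 1 → 4.
Collecting the images, α ∘ β = [1 3 5 7 2 6 4].

1 3 5 7 2 6 4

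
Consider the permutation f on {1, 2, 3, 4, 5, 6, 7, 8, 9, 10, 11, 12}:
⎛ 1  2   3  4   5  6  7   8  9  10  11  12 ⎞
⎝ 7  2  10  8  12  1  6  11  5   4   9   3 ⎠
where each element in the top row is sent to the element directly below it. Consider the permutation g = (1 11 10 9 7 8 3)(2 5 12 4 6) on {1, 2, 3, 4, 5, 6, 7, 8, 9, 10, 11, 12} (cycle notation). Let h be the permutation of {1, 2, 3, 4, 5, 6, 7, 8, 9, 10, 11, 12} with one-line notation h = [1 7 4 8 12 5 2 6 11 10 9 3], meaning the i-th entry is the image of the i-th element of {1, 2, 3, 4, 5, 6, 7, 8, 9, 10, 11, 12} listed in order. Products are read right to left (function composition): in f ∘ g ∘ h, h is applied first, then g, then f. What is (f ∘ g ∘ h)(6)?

3

(f ∘ g ∘ h)(6) = f(g(h(6))). h(6) = 5, then g(5) = 12, then f(12) = 3, so the result is 3.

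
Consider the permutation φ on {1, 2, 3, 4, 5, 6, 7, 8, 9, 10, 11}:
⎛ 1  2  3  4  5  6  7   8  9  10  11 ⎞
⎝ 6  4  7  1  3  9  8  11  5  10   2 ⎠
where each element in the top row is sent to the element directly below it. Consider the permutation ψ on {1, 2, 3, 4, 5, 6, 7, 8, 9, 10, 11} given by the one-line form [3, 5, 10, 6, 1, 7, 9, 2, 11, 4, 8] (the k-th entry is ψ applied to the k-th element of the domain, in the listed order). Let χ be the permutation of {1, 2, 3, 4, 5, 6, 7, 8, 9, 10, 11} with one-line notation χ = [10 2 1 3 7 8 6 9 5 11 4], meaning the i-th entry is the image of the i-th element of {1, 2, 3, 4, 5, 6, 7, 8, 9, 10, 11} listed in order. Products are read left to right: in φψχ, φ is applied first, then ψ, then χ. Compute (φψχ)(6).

Chase 6: φ(6) = 9; ψ(9) = 11; χ(11) = 4. Hence (φψχ)(6) = 4.

4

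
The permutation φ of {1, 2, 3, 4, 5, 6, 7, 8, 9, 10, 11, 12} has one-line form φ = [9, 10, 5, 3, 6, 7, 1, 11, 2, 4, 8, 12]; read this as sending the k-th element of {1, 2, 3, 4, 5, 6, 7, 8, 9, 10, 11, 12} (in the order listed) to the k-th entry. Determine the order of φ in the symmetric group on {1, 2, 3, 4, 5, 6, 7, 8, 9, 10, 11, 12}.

Decomposing into disjoint cycles gives cycle lengths 9, 2, 1.
The order is lcm(9, 2) = 18.

18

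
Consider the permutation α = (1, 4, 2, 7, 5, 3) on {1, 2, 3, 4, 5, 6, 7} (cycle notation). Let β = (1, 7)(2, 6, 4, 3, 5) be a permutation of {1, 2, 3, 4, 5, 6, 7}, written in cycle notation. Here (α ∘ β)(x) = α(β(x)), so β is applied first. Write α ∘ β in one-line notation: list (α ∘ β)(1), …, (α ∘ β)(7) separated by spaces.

Chase each element through β then α: 1 → 7 → 5; 2 → 6 → 6; 3 → 5 → 3; 4 → 3 → 1; 5 → 2 → 7; 6 → 4 → 2; 7 → 1 → 4.
Collecting the images, α ∘ β = [5 6 3 1 7 2 4].

5 6 3 1 7 2 4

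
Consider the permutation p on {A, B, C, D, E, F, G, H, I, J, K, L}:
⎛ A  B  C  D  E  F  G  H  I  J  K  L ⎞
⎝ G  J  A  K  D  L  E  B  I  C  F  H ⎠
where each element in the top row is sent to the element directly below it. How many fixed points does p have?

1

The fixed points (elements with p(x) = x) are {I}, so there is 1.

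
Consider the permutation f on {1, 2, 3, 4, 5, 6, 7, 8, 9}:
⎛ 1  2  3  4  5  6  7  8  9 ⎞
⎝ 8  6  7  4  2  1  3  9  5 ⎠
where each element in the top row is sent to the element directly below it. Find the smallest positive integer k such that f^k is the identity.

Writing f as disjoint cycles, the cycle lengths are 6, 2, 1.
The order is lcm(6, 2) = 6.

6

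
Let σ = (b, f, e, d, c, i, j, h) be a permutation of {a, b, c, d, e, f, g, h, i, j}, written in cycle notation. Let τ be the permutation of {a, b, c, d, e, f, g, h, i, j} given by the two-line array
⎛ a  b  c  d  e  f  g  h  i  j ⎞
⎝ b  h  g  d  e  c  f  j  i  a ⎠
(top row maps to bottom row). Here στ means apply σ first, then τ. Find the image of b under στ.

c

(στ)(b) = τ(σ(b)). σ(b) = f, then τ(f) = c. So (στ)(b) = c.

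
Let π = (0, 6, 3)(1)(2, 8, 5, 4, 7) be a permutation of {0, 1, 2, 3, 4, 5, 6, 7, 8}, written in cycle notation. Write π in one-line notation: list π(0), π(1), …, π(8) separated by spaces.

6 1 8 0 7 4 3 2 5

Image by image: 0→6, 1→1, 2→8, 3→0, 4→7, 5→4, 6→3, 7→2, 8→5.
Listing these in domain order gives 6 1 8 0 7 4 3 2 5.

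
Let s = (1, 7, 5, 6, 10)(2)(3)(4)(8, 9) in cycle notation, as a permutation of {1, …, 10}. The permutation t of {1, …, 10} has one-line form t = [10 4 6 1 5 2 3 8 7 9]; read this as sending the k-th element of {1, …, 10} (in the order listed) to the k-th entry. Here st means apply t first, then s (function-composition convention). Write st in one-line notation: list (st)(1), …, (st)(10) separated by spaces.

1 4 10 7 6 2 3 9 5 8

(st)(x) = s(t(x)). Computing each image: s(t(1)) = s(10) = 1, s(t(2)) = s(4) = 4, s(t(3)) = s(6) = 10, s(t(4)) = s(1) = 7, s(t(5)) = s(5) = 6, s(t(6)) = s(2) = 2, s(t(7)) = s(3) = 3, s(t(8)) = s(8) = 9, s(t(9)) = s(7) = 5, s(t(10)) = s(9) = 8.
Hence st = [1 4 10 7 6 2 3 9 5 8].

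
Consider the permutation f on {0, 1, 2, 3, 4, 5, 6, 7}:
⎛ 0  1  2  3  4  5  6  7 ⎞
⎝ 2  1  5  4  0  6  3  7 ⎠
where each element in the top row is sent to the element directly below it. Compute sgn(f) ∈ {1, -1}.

In disjoint-cycle form the cycle lengths are 6, 1, 1.
A cycle of length ℓ contributes ℓ−1 transpositions, so f is a product of 5 transpositions — odd.

-1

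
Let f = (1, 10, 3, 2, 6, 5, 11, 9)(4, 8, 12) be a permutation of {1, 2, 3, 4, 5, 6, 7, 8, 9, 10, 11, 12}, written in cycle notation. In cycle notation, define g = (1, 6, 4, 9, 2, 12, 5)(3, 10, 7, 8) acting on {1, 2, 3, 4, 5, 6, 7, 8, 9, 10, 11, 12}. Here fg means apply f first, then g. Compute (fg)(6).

f(6) = 5, then g(5) = 1; composing gives (fg)(6) = 1.

1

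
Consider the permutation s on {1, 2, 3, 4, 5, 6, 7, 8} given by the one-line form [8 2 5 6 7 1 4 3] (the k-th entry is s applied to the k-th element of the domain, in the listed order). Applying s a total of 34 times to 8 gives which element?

1

Tracing 8 → 3 → … returns to 8 after 7 steps, so 8 lies in a 7-cycle (1 8 3 5 7 4 6).
On a 7-cycle, s^7 is the identity, so s^34 = s^6 there (34 ≡ 6 mod 7).
Advancing 6 steps from 8: 8 → 3 → 5 → 7 → 4 → 6 → 1.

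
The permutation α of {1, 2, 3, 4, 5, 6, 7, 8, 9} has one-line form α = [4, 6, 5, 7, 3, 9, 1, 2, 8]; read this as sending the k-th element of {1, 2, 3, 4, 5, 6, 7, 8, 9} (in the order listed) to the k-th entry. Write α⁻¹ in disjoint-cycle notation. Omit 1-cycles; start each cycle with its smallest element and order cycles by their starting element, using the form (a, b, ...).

The cycle decomposition of α is (1, 4, 7)(2, 6, 9, 8)(3, 5).
The inverse reverses every cycle; in canonical form, α⁻¹ = (1, 7, 4)(2, 8, 9, 6)(3, 5).

(1, 7, 4)(2, 8, 9, 6)(3, 5)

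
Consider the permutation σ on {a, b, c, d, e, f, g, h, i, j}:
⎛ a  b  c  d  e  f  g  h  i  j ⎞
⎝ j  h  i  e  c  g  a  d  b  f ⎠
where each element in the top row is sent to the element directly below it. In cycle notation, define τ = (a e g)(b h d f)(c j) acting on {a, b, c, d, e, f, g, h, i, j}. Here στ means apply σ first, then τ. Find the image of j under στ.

b

First apply σ: σ(j) = f, then τ(f) = b. Thus (στ)(j) = b.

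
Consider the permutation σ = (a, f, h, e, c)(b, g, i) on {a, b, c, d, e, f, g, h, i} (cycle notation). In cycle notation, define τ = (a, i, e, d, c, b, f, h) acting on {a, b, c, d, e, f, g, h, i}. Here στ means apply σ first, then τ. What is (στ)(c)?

(στ)(c) = τ(σ(c)). σ(c) = a, then τ(a) = i. So (στ)(c) = i.

i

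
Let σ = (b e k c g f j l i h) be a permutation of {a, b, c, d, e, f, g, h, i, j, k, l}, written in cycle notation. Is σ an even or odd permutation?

odd

The cycle lengths are 10, 1, 1.
A cycle is odd iff its length is even; σ has 1 even-length cycle, so sgn(σ) = (−1)^1 and σ is odd.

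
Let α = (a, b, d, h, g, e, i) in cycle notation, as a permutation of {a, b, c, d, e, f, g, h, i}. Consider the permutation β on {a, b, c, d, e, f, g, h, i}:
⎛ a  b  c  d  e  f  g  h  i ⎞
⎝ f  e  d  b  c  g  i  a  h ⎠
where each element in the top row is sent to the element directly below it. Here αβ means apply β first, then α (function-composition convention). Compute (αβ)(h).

(αβ)(h) = α(β(h)). β(h) = a, then α(a) = b. So (αβ)(h) = b.

b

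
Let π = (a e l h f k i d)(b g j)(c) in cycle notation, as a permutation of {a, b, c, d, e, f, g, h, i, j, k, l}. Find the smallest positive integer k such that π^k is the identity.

24

The cycle type of π is (8, 3, 1).
The order of π is the least common multiple of its cycle lengths: lcm(8, 3) = 24.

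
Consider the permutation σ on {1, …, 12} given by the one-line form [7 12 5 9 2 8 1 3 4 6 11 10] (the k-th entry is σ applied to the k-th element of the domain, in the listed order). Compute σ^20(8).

Tracing 8 → 3 → … returns to 8 after 7 steps, so 8 lies in a 7-cycle (2 12 10 6 8 3 5).
On a 7-cycle, σ^7 is the identity, so σ^20 = σ^6 there (20 ≡ 6 mod 7).
Stepping 6 places around the cycle: 8 → 3 → 5 → 2 → 12 → 10 → 6.

6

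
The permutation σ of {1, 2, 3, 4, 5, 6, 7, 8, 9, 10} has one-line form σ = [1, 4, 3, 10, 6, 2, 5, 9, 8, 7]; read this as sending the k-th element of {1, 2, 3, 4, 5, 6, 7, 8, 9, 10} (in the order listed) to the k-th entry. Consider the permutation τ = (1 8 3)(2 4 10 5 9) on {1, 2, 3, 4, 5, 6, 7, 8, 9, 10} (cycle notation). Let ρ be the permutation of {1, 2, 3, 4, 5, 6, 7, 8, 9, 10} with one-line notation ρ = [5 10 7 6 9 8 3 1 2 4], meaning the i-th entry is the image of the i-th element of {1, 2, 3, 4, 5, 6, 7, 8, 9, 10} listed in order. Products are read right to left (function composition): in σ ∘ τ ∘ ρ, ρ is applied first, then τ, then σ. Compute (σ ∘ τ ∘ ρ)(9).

10

(σ ∘ τ ∘ ρ)(9) = σ(τ(ρ(9))). ρ(9) = 2, then τ(2) = 4, then σ(4) = 10, so the result is 10.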